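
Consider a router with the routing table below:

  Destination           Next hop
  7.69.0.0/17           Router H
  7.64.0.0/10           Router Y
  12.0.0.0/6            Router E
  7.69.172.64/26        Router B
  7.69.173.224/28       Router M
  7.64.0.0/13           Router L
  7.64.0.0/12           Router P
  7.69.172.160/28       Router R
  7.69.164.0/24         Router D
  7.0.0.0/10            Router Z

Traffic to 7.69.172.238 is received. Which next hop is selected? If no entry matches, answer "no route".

Router L

Routes whose prefix contains 7.69.172.238:
  7.64.0.0/10 (7.64.0.0 - 7.127.255.255) -> Router Y
  7.64.0.0/12 (7.64.0.0 - 7.79.255.255) -> Router P
  7.64.0.0/13 (7.64.0.0 - 7.71.255.255) -> Router L
More-specific entries that do NOT match:
  7.69.173.224/28 (7.69.173.224 - 7.69.173.239) does not contain 7.69.172.238
  7.69.172.160/28 (7.69.172.160 - 7.69.172.175) does not contain 7.69.172.238
  7.69.172.64/26 (7.69.172.64 - 7.69.172.127) does not contain 7.69.172.238
  7.69.164.0/24 (7.69.164.0 - 7.69.164.255) does not contain 7.69.172.238
  7.69.0.0/17 (7.69.0.0 - 7.69.127.255) does not contain 7.69.172.238
Longest matching prefix is /13 -> next hop Router L.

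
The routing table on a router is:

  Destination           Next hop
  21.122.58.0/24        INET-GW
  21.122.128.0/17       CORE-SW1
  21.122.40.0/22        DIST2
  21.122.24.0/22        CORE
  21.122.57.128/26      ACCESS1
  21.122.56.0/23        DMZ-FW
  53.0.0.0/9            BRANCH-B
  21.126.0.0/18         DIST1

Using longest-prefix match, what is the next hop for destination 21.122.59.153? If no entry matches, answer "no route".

No entry's prefix contains 21.122.59.153; there is no default route.

no route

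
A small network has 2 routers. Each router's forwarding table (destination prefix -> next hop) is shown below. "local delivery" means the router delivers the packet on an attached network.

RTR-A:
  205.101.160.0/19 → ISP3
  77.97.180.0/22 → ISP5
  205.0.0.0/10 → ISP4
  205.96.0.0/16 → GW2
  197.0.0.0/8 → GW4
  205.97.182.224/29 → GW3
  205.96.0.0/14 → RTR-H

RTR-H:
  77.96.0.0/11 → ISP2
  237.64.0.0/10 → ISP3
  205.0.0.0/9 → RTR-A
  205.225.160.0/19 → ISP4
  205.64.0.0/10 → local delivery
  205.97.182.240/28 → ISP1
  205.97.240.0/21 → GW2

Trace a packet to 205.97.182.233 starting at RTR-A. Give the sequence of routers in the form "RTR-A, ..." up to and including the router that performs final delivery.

At RTR-A: longest match for 205.97.182.233 is 205.96.0.0/14 -> RTR-H
At RTR-H: longest match for 205.97.182.233 is 205.64.0.0/10 -> local delivery

RTR-A, RTR-H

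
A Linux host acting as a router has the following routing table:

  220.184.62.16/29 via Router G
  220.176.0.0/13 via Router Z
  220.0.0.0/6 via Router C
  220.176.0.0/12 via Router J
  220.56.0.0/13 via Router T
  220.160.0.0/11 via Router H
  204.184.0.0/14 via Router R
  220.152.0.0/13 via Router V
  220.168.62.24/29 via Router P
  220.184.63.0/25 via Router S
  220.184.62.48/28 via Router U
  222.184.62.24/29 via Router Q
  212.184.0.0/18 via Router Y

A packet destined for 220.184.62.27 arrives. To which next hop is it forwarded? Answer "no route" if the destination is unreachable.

Routes whose prefix contains 220.184.62.27:
  220.0.0.0/6 (220.0.0.0 - 223.255.255.255) -> Router C
  220.160.0.0/11 (220.160.0.0 - 220.191.255.255) -> Router H
  220.176.0.0/12 (220.176.0.0 - 220.191.255.255) -> Router J
More-specific entries that do NOT match:
  220.184.62.16/29 (220.184.62.16 - 220.184.62.23) does not contain 220.184.62.27
  220.168.62.24/29 (220.168.62.24 - 220.168.62.31) does not contain 220.184.62.27
  222.184.62.24/29 (222.184.62.24 - 222.184.62.31) does not contain 220.184.62.27
  220.184.62.48/28 (220.184.62.48 - 220.184.62.63) does not contain 220.184.62.27
  220.184.63.0/25 (220.184.63.0 - 220.184.63.127) does not contain 220.184.62.27
  212.184.0.0/18 (212.184.0.0 - 212.184.63.255) does not contain 220.184.62.27
  204.184.0.0/14 (204.184.0.0 - 204.187.255.255) does not contain 220.184.62.27
  220.176.0.0/13 (220.176.0.0 - 220.183.255.255) does not contain 220.184.62.27
  220.56.0.0/13 (220.56.0.0 - 220.63.255.255) does not contain 220.184.62.27
  220.152.0.0/13 (220.152.0.0 - 220.159.255.255) does not contain 220.184.62.27
Longest matching prefix is /12 -> next hop Router J.

Router J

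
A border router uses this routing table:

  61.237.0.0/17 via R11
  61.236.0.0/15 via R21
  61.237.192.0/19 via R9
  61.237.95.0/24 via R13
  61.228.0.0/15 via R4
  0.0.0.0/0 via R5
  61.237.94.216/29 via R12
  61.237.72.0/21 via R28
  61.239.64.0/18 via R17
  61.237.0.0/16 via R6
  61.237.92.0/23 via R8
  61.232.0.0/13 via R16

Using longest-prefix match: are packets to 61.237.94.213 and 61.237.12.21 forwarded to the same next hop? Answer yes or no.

yes

61.237.94.213: longest match 61.237.0.0/17 -> R11
61.237.12.21: longest match 61.237.0.0/17 -> R11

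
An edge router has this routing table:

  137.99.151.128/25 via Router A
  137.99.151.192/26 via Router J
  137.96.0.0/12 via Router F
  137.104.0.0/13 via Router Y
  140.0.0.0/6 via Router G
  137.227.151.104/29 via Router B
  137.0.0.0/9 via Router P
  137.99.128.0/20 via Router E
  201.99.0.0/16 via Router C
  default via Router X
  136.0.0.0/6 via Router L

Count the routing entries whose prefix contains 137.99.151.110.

Prefixes containing 137.99.151.110:
  0.0.0.0/0 (default, matches everything)
  136.0.0.0/6 (136.0.0.0 - 139.255.255.255)
  137.0.0.0/9 (137.0.0.0 - 137.127.255.255)
  137.96.0.0/12 (137.96.0.0 - 137.111.255.255)
Total matching entries: 4.

4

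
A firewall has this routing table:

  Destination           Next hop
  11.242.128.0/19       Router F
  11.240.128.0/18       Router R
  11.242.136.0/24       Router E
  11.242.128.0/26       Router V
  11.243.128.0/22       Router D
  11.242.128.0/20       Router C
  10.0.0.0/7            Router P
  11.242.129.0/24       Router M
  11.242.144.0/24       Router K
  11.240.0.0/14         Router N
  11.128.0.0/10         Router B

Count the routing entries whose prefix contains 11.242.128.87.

4

Prefixes containing 11.242.128.87:
  10.0.0.0/7 (10.0.0.0 - 11.255.255.255)
  11.240.0.0/14 (11.240.0.0 - 11.243.255.255)
  11.242.128.0/19 (11.242.128.0 - 11.242.159.255)
  11.242.128.0/20 (11.242.128.0 - 11.242.143.255)
Total matching entries: 4.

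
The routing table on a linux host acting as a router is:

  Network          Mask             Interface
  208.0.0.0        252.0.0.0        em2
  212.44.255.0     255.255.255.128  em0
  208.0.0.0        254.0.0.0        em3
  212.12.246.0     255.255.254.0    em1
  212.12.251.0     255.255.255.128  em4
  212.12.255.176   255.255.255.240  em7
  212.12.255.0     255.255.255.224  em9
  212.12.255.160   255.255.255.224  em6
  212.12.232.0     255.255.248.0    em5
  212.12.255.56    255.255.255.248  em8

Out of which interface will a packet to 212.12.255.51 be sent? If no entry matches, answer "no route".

No entry's prefix contains 212.12.255.51; there is no default route.

no route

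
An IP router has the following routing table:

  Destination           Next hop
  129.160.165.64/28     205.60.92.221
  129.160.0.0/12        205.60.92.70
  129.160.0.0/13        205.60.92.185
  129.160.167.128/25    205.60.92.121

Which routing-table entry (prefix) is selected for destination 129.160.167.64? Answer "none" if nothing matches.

129.160.0.0/13

Entries matching 129.160.167.64:
  129.160.0.0/12 (129.160.0.0 - 129.175.255.255)
  129.160.0.0/13 (129.160.0.0 - 129.167.255.255)
Most specific is 129.160.0.0/13.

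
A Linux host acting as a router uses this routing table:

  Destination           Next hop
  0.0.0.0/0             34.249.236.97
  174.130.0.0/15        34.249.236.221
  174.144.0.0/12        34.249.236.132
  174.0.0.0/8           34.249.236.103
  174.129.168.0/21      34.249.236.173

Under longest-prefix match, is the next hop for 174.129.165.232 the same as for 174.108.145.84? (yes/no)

174.129.165.232: longest match 174.0.0.0/8 -> 34.249.236.103
174.108.145.84: longest match 174.0.0.0/8 -> 34.249.236.103

yes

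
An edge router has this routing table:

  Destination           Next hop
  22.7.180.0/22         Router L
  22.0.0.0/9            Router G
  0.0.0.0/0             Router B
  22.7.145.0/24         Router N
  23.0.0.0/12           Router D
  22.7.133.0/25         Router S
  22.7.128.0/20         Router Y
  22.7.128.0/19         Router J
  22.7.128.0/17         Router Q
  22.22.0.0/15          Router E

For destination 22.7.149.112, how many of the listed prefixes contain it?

Prefixes containing 22.7.149.112:
  0.0.0.0/0 (default, matches everything)
  22.0.0.0/9 (22.0.0.0 - 22.127.255.255)
  22.7.128.0/17 (22.7.128.0 - 22.7.255.255)
  22.7.128.0/19 (22.7.128.0 - 22.7.159.255)
Total matching entries: 4.

4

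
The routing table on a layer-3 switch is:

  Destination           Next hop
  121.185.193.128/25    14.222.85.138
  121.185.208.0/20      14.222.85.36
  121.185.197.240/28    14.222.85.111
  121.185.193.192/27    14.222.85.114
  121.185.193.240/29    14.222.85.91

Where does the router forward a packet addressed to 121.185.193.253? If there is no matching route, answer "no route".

Routes whose prefix contains 121.185.193.253:
  121.185.193.128/25 (121.185.193.128 - 121.185.193.255) -> 14.222.85.138
More-specific entries that do NOT match:
  121.185.193.240/29 (121.185.193.240 - 121.185.193.247) does not contain 121.185.193.253
  121.185.197.240/28 (121.185.197.240 - 121.185.197.255) does not contain 121.185.193.253
  121.185.193.192/27 (121.185.193.192 - 121.185.193.223) does not contain 121.185.193.253
Longest matching prefix is /25 -> next hop 14.222.85.138.

14.222.85.138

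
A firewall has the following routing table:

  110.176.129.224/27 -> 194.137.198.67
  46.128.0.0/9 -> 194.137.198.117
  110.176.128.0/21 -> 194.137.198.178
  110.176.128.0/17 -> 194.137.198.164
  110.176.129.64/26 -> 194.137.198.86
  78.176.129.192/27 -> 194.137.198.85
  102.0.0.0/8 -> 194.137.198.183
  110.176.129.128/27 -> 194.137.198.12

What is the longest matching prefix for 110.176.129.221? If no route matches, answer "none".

Entries matching 110.176.129.221:
  110.176.128.0/17 (110.176.128.0 - 110.176.255.255)
  110.176.128.0/21 (110.176.128.0 - 110.176.135.255)
Most specific is 110.176.128.0/21.

110.176.128.0/21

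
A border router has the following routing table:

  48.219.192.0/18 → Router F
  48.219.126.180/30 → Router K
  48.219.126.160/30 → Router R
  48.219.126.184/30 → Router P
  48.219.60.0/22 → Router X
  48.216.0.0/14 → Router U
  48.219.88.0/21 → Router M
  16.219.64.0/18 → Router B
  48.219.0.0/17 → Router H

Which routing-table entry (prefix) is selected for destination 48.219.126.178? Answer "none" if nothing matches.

48.219.0.0/17

Entries matching 48.219.126.178:
  48.216.0.0/14 (48.216.0.0 - 48.219.255.255)
  48.219.0.0/17 (48.219.0.0 - 48.219.127.255)
Most specific is 48.219.0.0/17.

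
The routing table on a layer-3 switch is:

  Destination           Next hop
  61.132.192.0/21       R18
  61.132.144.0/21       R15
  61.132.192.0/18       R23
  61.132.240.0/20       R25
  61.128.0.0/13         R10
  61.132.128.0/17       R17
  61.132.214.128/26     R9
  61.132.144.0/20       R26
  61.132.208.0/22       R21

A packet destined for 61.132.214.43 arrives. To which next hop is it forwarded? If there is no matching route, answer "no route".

R23

Routes whose prefix contains 61.132.214.43:
  61.128.0.0/13 (61.128.0.0 - 61.135.255.255) -> R10
  61.132.128.0/17 (61.132.128.0 - 61.132.255.255) -> R17
  61.132.192.0/18 (61.132.192.0 - 61.132.255.255) -> R23
More-specific entries that do NOT match:
  61.132.214.128/26 (61.132.214.128 - 61.132.214.191) does not contain 61.132.214.43
  61.132.208.0/22 (61.132.208.0 - 61.132.211.255) does not contain 61.132.214.43
  61.132.192.0/21 (61.132.192.0 - 61.132.199.255) does not contain 61.132.214.43
  61.132.144.0/21 (61.132.144.0 - 61.132.151.255) does not contain 61.132.214.43
  61.132.240.0/20 (61.132.240.0 - 61.132.255.255) does not contain 61.132.214.43
  61.132.144.0/20 (61.132.144.0 - 61.132.159.255) does not contain 61.132.214.43
Longest matching prefix is /18 -> next hop R23.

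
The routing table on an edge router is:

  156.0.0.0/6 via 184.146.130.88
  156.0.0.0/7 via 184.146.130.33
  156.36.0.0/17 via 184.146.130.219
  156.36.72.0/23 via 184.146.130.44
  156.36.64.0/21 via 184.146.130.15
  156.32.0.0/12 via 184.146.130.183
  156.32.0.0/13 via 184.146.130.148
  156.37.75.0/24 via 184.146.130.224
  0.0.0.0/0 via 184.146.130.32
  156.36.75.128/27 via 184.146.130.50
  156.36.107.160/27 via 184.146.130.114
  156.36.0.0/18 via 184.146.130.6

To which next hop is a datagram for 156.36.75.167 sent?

184.146.130.219

Routes whose prefix contains 156.36.75.167:
  0.0.0.0/0 (default, matches everything) -> 184.146.130.32
  156.0.0.0/6 (156.0.0.0 - 159.255.255.255) -> 184.146.130.88
  156.0.0.0/7 (156.0.0.0 - 157.255.255.255) -> 184.146.130.33
  156.32.0.0/12 (156.32.0.0 - 156.47.255.255) -> 184.146.130.183
  156.32.0.0/13 (156.32.0.0 - 156.39.255.255) -> 184.146.130.148
  156.36.0.0/17 (156.36.0.0 - 156.36.127.255) -> 184.146.130.219
More-specific entries that do NOT match:
  156.36.75.128/27 (156.36.75.128 - 156.36.75.159) does not contain 156.36.75.167
  156.36.107.160/27 (156.36.107.160 - 156.36.107.191) does not contain 156.36.75.167
  156.37.75.0/24 (156.37.75.0 - 156.37.75.255) does not contain 156.36.75.167
  156.36.72.0/23 (156.36.72.0 - 156.36.73.255) does not contain 156.36.75.167
  156.36.64.0/21 (156.36.64.0 - 156.36.71.255) does not contain 156.36.75.167
  156.36.0.0/18 (156.36.0.0 - 156.36.63.255) does not contain 156.36.75.167
Longest matching prefix is /17 -> next hop 184.146.130.219.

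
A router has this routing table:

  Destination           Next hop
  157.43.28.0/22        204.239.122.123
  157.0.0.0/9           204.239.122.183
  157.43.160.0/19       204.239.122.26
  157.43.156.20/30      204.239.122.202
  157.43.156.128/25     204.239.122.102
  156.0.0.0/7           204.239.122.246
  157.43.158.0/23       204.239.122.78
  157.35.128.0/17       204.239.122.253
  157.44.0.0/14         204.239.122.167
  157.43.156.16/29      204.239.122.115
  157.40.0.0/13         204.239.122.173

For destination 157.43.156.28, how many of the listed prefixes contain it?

3

Prefixes containing 157.43.156.28:
  156.0.0.0/7 (156.0.0.0 - 157.255.255.255)
  157.0.0.0/9 (157.0.0.0 - 157.127.255.255)
  157.40.0.0/13 (157.40.0.0 - 157.47.255.255)
Total matching entries: 3.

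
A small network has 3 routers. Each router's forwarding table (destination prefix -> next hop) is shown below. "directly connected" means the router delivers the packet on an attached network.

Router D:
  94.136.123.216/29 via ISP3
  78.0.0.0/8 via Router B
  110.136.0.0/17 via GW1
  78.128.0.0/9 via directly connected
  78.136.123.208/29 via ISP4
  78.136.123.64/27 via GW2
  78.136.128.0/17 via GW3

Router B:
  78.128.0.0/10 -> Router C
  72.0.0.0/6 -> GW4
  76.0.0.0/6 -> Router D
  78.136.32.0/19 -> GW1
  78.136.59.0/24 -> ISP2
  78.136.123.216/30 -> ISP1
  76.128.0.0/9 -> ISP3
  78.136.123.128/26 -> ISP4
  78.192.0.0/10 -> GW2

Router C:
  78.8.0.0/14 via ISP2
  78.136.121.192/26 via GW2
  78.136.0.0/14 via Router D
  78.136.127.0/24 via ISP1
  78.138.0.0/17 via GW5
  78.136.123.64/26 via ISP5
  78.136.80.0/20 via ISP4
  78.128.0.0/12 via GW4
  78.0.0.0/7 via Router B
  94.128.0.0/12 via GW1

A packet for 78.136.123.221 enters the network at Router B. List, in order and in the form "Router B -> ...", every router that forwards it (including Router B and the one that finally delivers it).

At Router B: longest match for 78.136.123.221 is 78.128.0.0/10 -> Router C
At Router C: longest match for 78.136.123.221 is 78.136.0.0/14 -> Router D
At Router D: longest match for 78.136.123.221 is 78.128.0.0/9 -> directly connected

Router B -> Router C -> Router D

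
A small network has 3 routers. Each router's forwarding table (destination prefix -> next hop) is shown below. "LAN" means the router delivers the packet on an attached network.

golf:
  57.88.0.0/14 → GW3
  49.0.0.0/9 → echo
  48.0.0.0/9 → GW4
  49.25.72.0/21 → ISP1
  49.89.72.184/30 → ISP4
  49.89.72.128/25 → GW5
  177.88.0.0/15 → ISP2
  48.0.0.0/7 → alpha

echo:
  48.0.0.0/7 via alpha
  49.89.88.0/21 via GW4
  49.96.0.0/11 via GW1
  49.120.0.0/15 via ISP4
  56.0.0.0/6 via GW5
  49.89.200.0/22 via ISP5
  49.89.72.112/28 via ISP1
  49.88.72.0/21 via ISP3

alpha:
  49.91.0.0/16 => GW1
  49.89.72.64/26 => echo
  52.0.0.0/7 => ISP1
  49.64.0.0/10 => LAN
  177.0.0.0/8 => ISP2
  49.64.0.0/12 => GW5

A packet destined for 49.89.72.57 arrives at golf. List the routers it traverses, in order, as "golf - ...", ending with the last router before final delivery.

golf - echo - alpha

At golf: longest match for 49.89.72.57 is 49.0.0.0/9 -> echo
At echo: longest match for 49.89.72.57 is 48.0.0.0/7 -> alpha
At alpha: longest match for 49.89.72.57 is 49.64.0.0/10 -> LAN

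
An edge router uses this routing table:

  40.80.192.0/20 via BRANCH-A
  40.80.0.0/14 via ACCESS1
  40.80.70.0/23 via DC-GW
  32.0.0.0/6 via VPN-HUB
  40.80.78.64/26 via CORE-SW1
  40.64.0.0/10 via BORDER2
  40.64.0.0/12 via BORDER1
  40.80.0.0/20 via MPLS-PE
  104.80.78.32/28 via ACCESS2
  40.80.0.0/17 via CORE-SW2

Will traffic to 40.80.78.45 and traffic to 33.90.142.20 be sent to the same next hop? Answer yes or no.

40.80.78.45: longest match 40.80.0.0/17 -> CORE-SW2
33.90.142.20: longest match 32.0.0.0/6 -> VPN-HUB

no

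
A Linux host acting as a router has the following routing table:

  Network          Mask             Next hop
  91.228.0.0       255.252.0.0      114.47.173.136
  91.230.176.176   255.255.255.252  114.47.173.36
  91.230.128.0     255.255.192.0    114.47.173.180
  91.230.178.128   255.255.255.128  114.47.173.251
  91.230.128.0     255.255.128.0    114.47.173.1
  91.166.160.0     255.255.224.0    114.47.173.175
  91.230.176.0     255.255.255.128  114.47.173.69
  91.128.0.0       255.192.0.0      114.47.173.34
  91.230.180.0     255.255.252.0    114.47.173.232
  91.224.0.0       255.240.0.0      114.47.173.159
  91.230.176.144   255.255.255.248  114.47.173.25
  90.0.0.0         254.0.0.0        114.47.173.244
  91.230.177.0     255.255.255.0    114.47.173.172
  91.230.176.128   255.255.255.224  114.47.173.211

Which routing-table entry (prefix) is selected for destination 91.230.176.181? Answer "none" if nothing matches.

Entries matching 91.230.176.181:
  90.0.0.0/7 (90.0.0.0 - 91.255.255.255)
  91.224.0.0/12 (91.224.0.0 - 91.239.255.255)
  91.228.0.0/14 (91.228.0.0 - 91.231.255.255)
  91.230.128.0/17 (91.230.128.0 - 91.230.255.255)
  91.230.128.0/18 (91.230.128.0 - 91.230.191.255)
Most specific is 91.230.128.0/18.

91.230.128.0/18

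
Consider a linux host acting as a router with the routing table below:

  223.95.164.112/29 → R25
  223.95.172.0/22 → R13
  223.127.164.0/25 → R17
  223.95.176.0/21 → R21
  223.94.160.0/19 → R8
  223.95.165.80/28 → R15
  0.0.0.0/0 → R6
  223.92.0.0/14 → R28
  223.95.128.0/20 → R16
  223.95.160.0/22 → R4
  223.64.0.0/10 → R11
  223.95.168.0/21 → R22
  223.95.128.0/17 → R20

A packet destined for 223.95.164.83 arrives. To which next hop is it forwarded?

R20

Routes whose prefix contains 223.95.164.83:
  0.0.0.0/0 (default, matches everything) -> R6
  223.64.0.0/10 (223.64.0.0 - 223.127.255.255) -> R11
  223.92.0.0/14 (223.92.0.0 - 223.95.255.255) -> R28
  223.95.128.0/17 (223.95.128.0 - 223.95.255.255) -> R20
More-specific entries that do NOT match:
  223.95.164.112/29 (223.95.164.112 - 223.95.164.119) does not contain 223.95.164.83
  223.95.165.80/28 (223.95.165.80 - 223.95.165.95) does not contain 223.95.164.83
  223.127.164.0/25 (223.127.164.0 - 223.127.164.127) does not contain 223.95.164.83
  223.95.172.0/22 (223.95.172.0 - 223.95.175.255) does not contain 223.95.164.83
  223.95.160.0/22 (223.95.160.0 - 223.95.163.255) does not contain 223.95.164.83
  223.95.176.0/21 (223.95.176.0 - 223.95.183.255) does not contain 223.95.164.83
  223.95.168.0/21 (223.95.168.0 - 223.95.175.255) does not contain 223.95.164.83
  223.95.128.0/20 (223.95.128.0 - 223.95.143.255) does not contain 223.95.164.83
  223.94.160.0/19 (223.94.160.0 - 223.94.191.255) does not contain 223.95.164.83
Longest matching prefix is /17 -> next hop R20.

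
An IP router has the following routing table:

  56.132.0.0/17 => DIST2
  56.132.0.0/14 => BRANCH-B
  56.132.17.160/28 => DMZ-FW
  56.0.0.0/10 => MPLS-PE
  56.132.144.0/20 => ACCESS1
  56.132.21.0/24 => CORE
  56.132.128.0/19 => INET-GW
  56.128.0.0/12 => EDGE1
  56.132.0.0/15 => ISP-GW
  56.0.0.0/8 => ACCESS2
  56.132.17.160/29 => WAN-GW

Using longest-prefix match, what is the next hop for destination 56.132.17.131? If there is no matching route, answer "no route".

DIST2

Routes whose prefix contains 56.132.17.131:
  56.0.0.0/8 (56.0.0.0 - 56.255.255.255) -> ACCESS2
  56.128.0.0/12 (56.128.0.0 - 56.143.255.255) -> EDGE1
  56.132.0.0/14 (56.132.0.0 - 56.135.255.255) -> BRANCH-B
  56.132.0.0/15 (56.132.0.0 - 56.133.255.255) -> ISP-GW
  56.132.0.0/17 (56.132.0.0 - 56.132.127.255) -> DIST2
More-specific entries that do NOT match:
  56.132.17.160/29 (56.132.17.160 - 56.132.17.167) does not contain 56.132.17.131
  56.132.17.160/28 (56.132.17.160 - 56.132.17.175) does not contain 56.132.17.131
  56.132.21.0/24 (56.132.21.0 - 56.132.21.255) does not contain 56.132.17.131
  56.132.144.0/20 (56.132.144.0 - 56.132.159.255) does not contain 56.132.17.131
  56.132.128.0/19 (56.132.128.0 - 56.132.159.255) does not contain 56.132.17.131
Longest matching prefix is /17 -> next hop DIST2.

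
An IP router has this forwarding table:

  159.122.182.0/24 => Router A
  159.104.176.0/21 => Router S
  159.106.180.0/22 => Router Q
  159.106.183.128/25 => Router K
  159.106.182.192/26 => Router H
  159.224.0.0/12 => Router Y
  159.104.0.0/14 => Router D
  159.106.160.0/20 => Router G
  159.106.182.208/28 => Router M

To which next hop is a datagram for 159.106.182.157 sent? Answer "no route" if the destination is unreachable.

Router Q

Routes whose prefix contains 159.106.182.157:
  159.104.0.0/14 (159.104.0.0 - 159.107.255.255) -> Router D
  159.106.180.0/22 (159.106.180.0 - 159.106.183.255) -> Router Q
More-specific entries that do NOT match:
  159.106.182.208/28 (159.106.182.208 - 159.106.182.223) does not contain 159.106.182.157
  159.106.182.192/26 (159.106.182.192 - 159.106.182.255) does not contain 159.106.182.157
  159.106.183.128/25 (159.106.183.128 - 159.106.183.255) does not contain 159.106.182.157
  159.122.182.0/24 (159.122.182.0 - 159.122.182.255) does not contain 159.106.182.157
Longest matching prefix is /22 -> next hop Router Q.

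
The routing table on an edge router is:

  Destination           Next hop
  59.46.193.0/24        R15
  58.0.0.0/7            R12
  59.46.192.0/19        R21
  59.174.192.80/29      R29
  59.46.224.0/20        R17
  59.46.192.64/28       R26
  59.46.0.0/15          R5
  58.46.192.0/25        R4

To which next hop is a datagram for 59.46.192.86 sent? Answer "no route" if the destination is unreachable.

R21

Routes whose prefix contains 59.46.192.86:
  58.0.0.0/7 (58.0.0.0 - 59.255.255.255) -> R12
  59.46.0.0/15 (59.46.0.0 - 59.47.255.255) -> R5
  59.46.192.0/19 (59.46.192.0 - 59.46.223.255) -> R21
More-specific entries that do NOT match:
  59.174.192.80/29 (59.174.192.80 - 59.174.192.87) does not contain 59.46.192.86
  59.46.192.64/28 (59.46.192.64 - 59.46.192.79) does not contain 59.46.192.86
  58.46.192.0/25 (58.46.192.0 - 58.46.192.127) does not contain 59.46.192.86
  59.46.193.0/24 (59.46.193.0 - 59.46.193.255) does not contain 59.46.192.86
  59.46.224.0/20 (59.46.224.0 - 59.46.239.255) does not contain 59.46.192.86
Longest matching prefix is /19 -> next hop R21.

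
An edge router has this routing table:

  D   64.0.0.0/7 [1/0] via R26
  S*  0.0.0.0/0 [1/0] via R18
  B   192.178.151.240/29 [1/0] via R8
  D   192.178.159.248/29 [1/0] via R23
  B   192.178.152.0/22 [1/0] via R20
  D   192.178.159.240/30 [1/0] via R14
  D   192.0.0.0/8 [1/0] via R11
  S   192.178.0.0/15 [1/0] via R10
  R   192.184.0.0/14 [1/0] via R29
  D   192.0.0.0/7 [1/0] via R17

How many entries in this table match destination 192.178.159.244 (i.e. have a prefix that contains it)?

Prefixes containing 192.178.159.244:
  0.0.0.0/0 (default, matches everything)
  192.0.0.0/7 (192.0.0.0 - 193.255.255.255)
  192.0.0.0/8 (192.0.0.0 - 192.255.255.255)
  192.178.0.0/15 (192.178.0.0 - 192.179.255.255)
Total matching entries: 4.

4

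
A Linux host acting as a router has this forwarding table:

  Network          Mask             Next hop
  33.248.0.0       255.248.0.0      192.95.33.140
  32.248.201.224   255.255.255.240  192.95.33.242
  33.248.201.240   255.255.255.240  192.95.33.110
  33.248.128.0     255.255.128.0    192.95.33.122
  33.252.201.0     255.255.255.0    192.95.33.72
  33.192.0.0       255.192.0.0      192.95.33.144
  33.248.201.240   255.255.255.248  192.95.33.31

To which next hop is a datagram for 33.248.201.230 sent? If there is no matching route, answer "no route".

192.95.33.122

Routes whose prefix contains 33.248.201.230:
  33.192.0.0/10 (33.192.0.0 - 33.255.255.255) -> 192.95.33.144
  33.248.0.0/13 (33.248.0.0 - 33.255.255.255) -> 192.95.33.140
  33.248.128.0/17 (33.248.128.0 - 33.248.255.255) -> 192.95.33.122
More-specific entries that do NOT match:
  33.248.201.240/29 (33.248.201.240 - 33.248.201.247) does not contain 33.248.201.230
  32.248.201.224/28 (32.248.201.224 - 32.248.201.239) does not contain 33.248.201.230
  33.248.201.240/28 (33.248.201.240 - 33.248.201.255) does not contain 33.248.201.230
  33.252.201.0/24 (33.252.201.0 - 33.252.201.255) does not contain 33.248.201.230
Longest matching prefix is /17 -> next hop 192.95.33.122.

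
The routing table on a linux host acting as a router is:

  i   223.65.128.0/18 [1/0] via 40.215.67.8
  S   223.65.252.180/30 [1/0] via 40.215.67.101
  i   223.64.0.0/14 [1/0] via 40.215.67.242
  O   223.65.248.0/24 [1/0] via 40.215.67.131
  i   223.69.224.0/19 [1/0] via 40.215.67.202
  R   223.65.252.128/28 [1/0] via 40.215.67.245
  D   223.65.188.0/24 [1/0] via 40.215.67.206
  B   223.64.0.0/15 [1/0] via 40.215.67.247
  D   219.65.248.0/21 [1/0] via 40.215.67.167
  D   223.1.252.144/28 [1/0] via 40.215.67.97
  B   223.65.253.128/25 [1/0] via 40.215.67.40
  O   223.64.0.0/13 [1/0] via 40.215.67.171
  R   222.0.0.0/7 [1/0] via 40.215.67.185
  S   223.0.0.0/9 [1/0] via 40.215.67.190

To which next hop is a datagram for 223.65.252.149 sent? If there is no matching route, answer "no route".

Routes whose prefix contains 223.65.252.149:
  222.0.0.0/7 (222.0.0.0 - 223.255.255.255) -> 40.215.67.185
  223.0.0.0/9 (223.0.0.0 - 223.127.255.255) -> 40.215.67.190
  223.64.0.0/13 (223.64.0.0 - 223.71.255.255) -> 40.215.67.171
  223.64.0.0/14 (223.64.0.0 - 223.67.255.255) -> 40.215.67.242
  223.64.0.0/15 (223.64.0.0 - 223.65.255.255) -> 40.215.67.247
More-specific entries that do NOT match:
  223.65.252.180/30 (223.65.252.180 - 223.65.252.183) does not contain 223.65.252.149
  223.65.252.128/28 (223.65.252.128 - 223.65.252.143) does not contain 223.65.252.149
  223.1.252.144/28 (223.1.252.144 - 223.1.252.159) does not contain 223.65.252.149
  223.65.253.128/25 (223.65.253.128 - 223.65.253.255) does not contain 223.65.252.149
  223.65.248.0/24 (223.65.248.0 - 223.65.248.255) does not contain 223.65.252.149
  223.65.188.0/24 (223.65.188.0 - 223.65.188.255) does not contain 223.65.252.149
  219.65.248.0/21 (219.65.248.0 - 219.65.255.255) does not contain 223.65.252.149
  223.69.224.0/19 (223.69.224.0 - 223.69.255.255) does not contain 223.65.252.149
  223.65.128.0/18 (223.65.128.0 - 223.65.191.255) does not contain 223.65.252.149
Longest matching prefix is /15 -> next hop 40.215.67.247.

40.215.67.247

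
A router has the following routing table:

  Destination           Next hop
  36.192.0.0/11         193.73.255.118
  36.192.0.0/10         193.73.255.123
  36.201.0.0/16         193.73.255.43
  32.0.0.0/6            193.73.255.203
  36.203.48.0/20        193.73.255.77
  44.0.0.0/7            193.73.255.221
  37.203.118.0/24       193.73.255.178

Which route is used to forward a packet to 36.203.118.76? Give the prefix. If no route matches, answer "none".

Entries matching 36.203.118.76:
  36.192.0.0/10 (36.192.0.0 - 36.255.255.255)
  36.192.0.0/11 (36.192.0.0 - 36.223.255.255)
Most specific is 36.192.0.0/11.

36.192.0.0/11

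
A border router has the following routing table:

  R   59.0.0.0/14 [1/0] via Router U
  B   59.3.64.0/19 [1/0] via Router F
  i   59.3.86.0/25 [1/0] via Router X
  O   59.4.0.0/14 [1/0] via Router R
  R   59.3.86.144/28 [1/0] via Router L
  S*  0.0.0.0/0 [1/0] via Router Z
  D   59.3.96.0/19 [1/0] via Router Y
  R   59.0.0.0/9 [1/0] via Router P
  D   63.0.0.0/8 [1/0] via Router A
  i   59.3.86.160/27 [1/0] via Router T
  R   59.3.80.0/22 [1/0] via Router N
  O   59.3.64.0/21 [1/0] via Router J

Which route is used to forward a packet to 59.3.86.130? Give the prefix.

59.3.64.0/19

Entries matching 59.3.86.130:
  0.0.0.0/0 (default, matches everything)
  59.0.0.0/9 (59.0.0.0 - 59.127.255.255)
  59.0.0.0/14 (59.0.0.0 - 59.3.255.255)
  59.3.64.0/19 (59.3.64.0 - 59.3.95.255)
Most specific is 59.3.64.0/19.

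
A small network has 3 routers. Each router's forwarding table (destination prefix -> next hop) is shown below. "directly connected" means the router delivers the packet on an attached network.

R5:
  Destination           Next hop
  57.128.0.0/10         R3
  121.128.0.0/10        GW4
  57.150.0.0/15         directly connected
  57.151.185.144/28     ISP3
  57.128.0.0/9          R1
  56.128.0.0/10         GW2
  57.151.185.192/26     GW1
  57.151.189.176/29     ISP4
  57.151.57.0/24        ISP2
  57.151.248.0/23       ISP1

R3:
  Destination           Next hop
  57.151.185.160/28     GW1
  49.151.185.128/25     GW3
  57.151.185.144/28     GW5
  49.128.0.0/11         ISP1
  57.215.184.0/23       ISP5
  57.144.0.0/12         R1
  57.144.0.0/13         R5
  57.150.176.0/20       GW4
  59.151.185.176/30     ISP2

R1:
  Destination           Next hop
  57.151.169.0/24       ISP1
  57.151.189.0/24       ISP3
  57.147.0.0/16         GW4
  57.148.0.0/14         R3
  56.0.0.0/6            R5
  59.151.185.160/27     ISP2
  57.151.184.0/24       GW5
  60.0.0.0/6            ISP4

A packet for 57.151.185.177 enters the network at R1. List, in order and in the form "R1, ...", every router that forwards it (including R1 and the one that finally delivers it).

R1, R3, R5

At R1: longest match for 57.151.185.177 is 57.148.0.0/14 -> R3
At R3: longest match for 57.151.185.177 is 57.144.0.0/13 -> R5
At R5: longest match for 57.151.185.177 is 57.150.0.0/15 -> directly connected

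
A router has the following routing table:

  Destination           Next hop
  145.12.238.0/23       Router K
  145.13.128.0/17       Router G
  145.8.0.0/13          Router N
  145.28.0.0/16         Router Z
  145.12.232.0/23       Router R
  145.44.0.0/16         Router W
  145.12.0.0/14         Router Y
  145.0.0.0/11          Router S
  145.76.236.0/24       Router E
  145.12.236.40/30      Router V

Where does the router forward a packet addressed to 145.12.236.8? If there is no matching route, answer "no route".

Routes whose prefix contains 145.12.236.8:
  145.0.0.0/11 (145.0.0.0 - 145.31.255.255) -> Router S
  145.8.0.0/13 (145.8.0.0 - 145.15.255.255) -> Router N
  145.12.0.0/14 (145.12.0.0 - 145.15.255.255) -> Router Y
More-specific entries that do NOT match:
  145.12.236.40/30 (145.12.236.40 - 145.12.236.43) does not contain 145.12.236.8
  145.76.236.0/24 (145.76.236.0 - 145.76.236.255) does not contain 145.12.236.8
  145.12.238.0/23 (145.12.238.0 - 145.12.239.255) does not contain 145.12.236.8
  145.12.232.0/23 (145.12.232.0 - 145.12.233.255) does not contain 145.12.236.8
  145.13.128.0/17 (145.13.128.0 - 145.13.255.255) does not contain 145.12.236.8
  145.28.0.0/16 (145.28.0.0 - 145.28.255.255) does not contain 145.12.236.8
  145.44.0.0/16 (145.44.0.0 - 145.44.255.255) does not contain 145.12.236.8
Longest matching prefix is /14 -> next hop Router Y.

Router Y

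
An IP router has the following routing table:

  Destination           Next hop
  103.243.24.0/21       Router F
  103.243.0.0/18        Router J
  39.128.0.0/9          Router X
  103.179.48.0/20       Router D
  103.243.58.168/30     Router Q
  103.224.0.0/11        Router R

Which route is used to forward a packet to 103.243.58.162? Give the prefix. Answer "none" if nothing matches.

Entries matching 103.243.58.162:
  103.224.0.0/11 (103.224.0.0 - 103.255.255.255)
  103.243.0.0/18 (103.243.0.0 - 103.243.63.255)
Most specific is 103.243.0.0/18.

103.243.0.0/18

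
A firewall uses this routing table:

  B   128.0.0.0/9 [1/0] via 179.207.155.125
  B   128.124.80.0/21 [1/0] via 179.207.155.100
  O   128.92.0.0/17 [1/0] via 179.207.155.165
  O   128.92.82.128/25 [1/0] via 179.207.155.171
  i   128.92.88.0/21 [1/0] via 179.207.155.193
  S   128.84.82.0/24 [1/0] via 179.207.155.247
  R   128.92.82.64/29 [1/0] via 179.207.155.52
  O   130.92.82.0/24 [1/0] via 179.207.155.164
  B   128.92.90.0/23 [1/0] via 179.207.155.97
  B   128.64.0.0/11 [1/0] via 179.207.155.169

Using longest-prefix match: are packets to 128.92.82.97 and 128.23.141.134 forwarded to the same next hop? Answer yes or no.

128.92.82.97: longest match 128.92.0.0/17 -> 179.207.155.165
128.23.141.134: longest match 128.0.0.0/9 -> 179.207.155.125

no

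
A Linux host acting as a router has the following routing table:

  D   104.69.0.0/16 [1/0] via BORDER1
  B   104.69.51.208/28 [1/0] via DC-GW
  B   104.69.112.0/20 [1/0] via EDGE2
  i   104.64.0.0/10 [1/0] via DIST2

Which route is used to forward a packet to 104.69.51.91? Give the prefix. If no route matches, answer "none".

Entries matching 104.69.51.91:
  104.64.0.0/10 (104.64.0.0 - 104.127.255.255)
  104.69.0.0/16 (104.69.0.0 - 104.69.255.255)
Most specific is 104.69.0.0/16.

104.69.0.0/16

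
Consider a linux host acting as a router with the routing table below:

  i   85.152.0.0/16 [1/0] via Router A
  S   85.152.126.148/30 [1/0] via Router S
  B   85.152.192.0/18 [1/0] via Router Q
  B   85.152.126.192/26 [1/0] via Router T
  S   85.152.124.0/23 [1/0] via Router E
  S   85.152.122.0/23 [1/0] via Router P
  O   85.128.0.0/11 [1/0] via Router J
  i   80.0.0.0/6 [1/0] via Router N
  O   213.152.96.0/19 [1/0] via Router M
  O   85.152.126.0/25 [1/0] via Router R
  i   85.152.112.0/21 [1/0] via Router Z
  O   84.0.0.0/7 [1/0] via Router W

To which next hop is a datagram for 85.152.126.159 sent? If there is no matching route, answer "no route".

Router A

Routes whose prefix contains 85.152.126.159:
  84.0.0.0/7 (84.0.0.0 - 85.255.255.255) -> Router W
  85.128.0.0/11 (85.128.0.0 - 85.159.255.255) -> Router J
  85.152.0.0/16 (85.152.0.0 - 85.152.255.255) -> Router A
More-specific entries that do NOT match:
  85.152.126.148/30 (85.152.126.148 - 85.152.126.151) does not contain 85.152.126.159
  85.152.126.192/26 (85.152.126.192 - 85.152.126.255) does not contain 85.152.126.159
  85.152.126.0/25 (85.152.126.0 - 85.152.126.127) does not contain 85.152.126.159
  85.152.124.0/23 (85.152.124.0 - 85.152.125.255) does not contain 85.152.126.159
  85.152.122.0/23 (85.152.122.0 - 85.152.123.255) does not contain 85.152.126.159
  85.152.112.0/21 (85.152.112.0 - 85.152.119.255) does not contain 85.152.126.159
  213.152.96.0/19 (213.152.96.0 - 213.152.127.255) does not contain 85.152.126.159
  85.152.192.0/18 (85.152.192.0 - 85.152.255.255) does not contain 85.152.126.159
Longest matching prefix is /16 -> next hop Router A.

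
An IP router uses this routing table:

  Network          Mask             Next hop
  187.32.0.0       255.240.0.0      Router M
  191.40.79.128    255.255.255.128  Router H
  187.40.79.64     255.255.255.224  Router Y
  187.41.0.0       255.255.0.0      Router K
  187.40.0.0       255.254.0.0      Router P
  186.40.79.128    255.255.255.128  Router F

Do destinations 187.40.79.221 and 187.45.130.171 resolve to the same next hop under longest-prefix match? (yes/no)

187.40.79.221: longest match 187.40.0.0/15 -> Router P
187.45.130.171: longest match 187.32.0.0/12 -> Router M

no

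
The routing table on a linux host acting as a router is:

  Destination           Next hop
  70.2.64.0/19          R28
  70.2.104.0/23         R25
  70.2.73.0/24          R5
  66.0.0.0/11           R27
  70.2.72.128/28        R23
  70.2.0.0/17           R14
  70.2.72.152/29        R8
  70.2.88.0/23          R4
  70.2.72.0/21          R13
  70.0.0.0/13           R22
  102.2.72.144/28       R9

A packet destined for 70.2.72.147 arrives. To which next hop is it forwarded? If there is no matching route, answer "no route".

Routes whose prefix contains 70.2.72.147:
  70.0.0.0/13 (70.0.0.0 - 70.7.255.255) -> R22
  70.2.0.0/17 (70.2.0.0 - 70.2.127.255) -> R14
  70.2.64.0/19 (70.2.64.0 - 70.2.95.255) -> R28
  70.2.72.0/21 (70.2.72.0 - 70.2.79.255) -> R13
More-specific entries that do NOT match:
  70.2.72.152/29 (70.2.72.152 - 70.2.72.159) does not contain 70.2.72.147
  70.2.72.128/28 (70.2.72.128 - 70.2.72.143) does not contain 70.2.72.147
  102.2.72.144/28 (102.2.72.144 - 102.2.72.159) does not contain 70.2.72.147
  70.2.73.0/24 (70.2.73.0 - 70.2.73.255) does not contain 70.2.72.147
  70.2.104.0/23 (70.2.104.0 - 70.2.105.255) does not contain 70.2.72.147
  70.2.88.0/23 (70.2.88.0 - 70.2.89.255) does not contain 70.2.72.147
Longest matching prefix is /21 -> next hop R13.

R13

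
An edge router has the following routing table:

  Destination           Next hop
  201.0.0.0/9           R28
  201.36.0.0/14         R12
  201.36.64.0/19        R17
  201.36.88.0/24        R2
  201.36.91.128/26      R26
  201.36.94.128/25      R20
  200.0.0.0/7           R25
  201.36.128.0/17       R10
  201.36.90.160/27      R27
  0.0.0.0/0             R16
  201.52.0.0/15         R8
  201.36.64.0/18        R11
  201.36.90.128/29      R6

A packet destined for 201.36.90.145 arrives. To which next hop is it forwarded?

Routes whose prefix contains 201.36.90.145:
  0.0.0.0/0 (default, matches everything) -> R16
  200.0.0.0/7 (200.0.0.0 - 201.255.255.255) -> R25
  201.0.0.0/9 (201.0.0.0 - 201.127.255.255) -> R28
  201.36.0.0/14 (201.36.0.0 - 201.39.255.255) -> R12
  201.36.64.0/18 (201.36.64.0 - 201.36.127.255) -> R11
  201.36.64.0/19 (201.36.64.0 - 201.36.95.255) -> R17
More-specific entries that do NOT match:
  201.36.90.128/29 (201.36.90.128 - 201.36.90.135) does not contain 201.36.90.145
  201.36.90.160/27 (201.36.90.160 - 201.36.90.191) does not contain 201.36.90.145
  201.36.91.128/26 (201.36.91.128 - 201.36.91.191) does not contain 201.36.90.145
  201.36.94.128/25 (201.36.94.128 - 201.36.94.255) does not contain 201.36.90.145
  201.36.88.0/24 (201.36.88.0 - 201.36.88.255) does not contain 201.36.90.145
Longest matching prefix is /19 -> next hop R17.

R17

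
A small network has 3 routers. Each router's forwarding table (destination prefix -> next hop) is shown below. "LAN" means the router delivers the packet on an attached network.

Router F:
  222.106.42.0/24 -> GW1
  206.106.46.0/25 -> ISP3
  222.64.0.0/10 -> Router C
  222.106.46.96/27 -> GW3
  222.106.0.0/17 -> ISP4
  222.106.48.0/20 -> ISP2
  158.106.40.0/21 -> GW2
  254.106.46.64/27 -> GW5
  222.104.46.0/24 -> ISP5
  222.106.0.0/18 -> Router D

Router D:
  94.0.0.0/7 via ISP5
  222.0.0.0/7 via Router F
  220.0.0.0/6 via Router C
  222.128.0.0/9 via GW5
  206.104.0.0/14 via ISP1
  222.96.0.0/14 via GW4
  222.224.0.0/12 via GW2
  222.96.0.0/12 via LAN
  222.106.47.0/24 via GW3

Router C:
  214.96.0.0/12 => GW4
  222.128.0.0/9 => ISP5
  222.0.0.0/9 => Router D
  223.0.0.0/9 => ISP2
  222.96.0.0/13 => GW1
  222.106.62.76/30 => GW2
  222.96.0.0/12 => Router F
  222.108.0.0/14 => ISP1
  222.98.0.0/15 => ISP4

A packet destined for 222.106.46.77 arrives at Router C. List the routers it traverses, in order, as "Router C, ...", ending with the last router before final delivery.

Router C, Router F, Router D

At Router C: longest match for 222.106.46.77 is 222.96.0.0/12 -> Router F
At Router F: longest match for 222.106.46.77 is 222.106.0.0/18 -> Router D
At Router D: longest match for 222.106.46.77 is 222.96.0.0/12 -> LAN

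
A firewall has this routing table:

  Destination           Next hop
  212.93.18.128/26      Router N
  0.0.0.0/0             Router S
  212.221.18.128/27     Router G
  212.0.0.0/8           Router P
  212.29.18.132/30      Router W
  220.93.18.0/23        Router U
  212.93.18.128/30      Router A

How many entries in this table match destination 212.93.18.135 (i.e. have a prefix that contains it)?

3

Prefixes containing 212.93.18.135:
  0.0.0.0/0 (default, matches everything)
  212.0.0.0/8 (212.0.0.0 - 212.255.255.255)
  212.93.18.128/26 (212.93.18.128 - 212.93.18.191)
Total matching entries: 3.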